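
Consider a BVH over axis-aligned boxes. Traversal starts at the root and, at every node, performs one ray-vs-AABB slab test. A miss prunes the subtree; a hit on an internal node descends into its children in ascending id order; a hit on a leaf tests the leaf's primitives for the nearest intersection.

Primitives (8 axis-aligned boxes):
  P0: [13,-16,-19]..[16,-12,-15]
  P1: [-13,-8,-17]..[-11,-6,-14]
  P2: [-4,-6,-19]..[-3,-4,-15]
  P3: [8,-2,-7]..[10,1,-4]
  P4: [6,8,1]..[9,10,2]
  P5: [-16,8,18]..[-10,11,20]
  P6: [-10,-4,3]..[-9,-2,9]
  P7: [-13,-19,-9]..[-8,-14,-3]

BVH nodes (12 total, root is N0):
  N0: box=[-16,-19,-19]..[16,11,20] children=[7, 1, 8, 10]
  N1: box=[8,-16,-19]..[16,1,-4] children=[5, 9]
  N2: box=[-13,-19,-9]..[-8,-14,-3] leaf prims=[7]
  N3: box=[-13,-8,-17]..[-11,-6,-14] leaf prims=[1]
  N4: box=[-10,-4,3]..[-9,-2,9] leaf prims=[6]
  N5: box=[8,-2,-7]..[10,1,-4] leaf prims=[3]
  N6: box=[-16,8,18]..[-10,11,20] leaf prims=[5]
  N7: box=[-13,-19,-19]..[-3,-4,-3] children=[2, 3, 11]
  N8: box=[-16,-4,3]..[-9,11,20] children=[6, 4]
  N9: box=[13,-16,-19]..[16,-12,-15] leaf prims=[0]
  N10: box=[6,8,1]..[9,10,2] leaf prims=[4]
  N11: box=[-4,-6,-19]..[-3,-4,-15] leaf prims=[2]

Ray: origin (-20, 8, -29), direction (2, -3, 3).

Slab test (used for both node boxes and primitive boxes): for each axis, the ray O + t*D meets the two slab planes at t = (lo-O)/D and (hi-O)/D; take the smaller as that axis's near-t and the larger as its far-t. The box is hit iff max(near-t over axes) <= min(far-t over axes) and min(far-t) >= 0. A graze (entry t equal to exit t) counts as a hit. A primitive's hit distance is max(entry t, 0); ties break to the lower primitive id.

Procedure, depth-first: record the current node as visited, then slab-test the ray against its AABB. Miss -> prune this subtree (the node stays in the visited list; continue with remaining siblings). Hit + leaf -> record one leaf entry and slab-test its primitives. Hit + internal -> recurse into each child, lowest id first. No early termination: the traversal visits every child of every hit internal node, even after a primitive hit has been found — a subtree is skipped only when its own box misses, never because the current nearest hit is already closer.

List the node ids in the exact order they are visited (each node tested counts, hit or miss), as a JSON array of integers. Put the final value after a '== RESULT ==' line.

Traverse from the root:
N0 x:[2,18] y:[-1,9] z:[10/3,49/3] -> hit [10/3,9], descend [1, 7, 8, 10]
  N1 x:[14,18] y:[7/3,8] z:[10/3,25/3] -> miss, prune
  N7 x:[7/2,17/2] y:[4,9] z:[10/3,26/3] -> hit [4,17/2], descend [2, 3, 11]
    N2 x:[7/2,6] y:[22/3,9] z:[20/3,26/3] -> miss, prune
    N3 x:[7/2,9/2] y:[14/3,16/3] z:[4,5] -> miss, prune
    N11 x:[8,17/2] y:[4,14/3] z:[10/3,14/3] -> miss, prune
  N8 x:[2,11/2] y:[-1,4] z:[32/3,49/3] -> miss, prune
  N10 x:[13,29/2] y:[-2/3,0] z:[10,31/3] -> miss, prune

order=[0, 1, 7, 2, 3, 11, 8, 10]  |boxes|=8  |leaves|=0  hit=miss

== RESULT ==
[0, 1, 7, 2, 3, 11, 8, 10]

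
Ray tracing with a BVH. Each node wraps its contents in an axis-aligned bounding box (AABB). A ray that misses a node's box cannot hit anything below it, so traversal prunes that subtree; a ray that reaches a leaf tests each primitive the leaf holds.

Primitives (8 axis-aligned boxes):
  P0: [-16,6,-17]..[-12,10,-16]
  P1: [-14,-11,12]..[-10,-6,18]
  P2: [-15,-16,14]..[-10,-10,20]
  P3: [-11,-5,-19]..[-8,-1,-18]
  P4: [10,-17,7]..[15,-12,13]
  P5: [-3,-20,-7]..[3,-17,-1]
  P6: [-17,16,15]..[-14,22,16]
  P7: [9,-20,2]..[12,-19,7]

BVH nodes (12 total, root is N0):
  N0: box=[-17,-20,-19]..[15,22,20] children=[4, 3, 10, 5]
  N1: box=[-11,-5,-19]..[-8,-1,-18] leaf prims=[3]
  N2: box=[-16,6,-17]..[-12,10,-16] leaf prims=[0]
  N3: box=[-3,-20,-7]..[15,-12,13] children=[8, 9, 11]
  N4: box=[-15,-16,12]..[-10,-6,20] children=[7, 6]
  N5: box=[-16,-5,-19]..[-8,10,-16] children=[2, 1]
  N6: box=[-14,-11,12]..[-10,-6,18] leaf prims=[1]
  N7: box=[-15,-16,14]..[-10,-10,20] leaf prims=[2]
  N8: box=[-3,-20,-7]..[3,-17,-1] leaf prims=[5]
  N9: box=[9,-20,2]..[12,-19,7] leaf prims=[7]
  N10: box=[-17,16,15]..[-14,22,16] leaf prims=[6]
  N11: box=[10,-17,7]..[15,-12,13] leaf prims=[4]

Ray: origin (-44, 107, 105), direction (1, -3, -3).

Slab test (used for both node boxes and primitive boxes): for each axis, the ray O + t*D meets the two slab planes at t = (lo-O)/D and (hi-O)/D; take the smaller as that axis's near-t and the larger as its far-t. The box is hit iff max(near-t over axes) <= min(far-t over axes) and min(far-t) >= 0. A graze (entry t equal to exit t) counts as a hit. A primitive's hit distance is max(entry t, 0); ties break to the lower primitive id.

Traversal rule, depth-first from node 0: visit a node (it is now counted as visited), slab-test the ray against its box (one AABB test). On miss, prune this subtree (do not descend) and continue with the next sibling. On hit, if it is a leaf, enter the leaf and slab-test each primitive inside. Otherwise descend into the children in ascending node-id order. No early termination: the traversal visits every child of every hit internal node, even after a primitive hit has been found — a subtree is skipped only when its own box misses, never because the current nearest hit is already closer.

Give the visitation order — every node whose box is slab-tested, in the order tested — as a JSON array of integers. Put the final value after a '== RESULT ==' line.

Walk:
N0 x:[27,59] y:[85/3,127/3] z:[85/3,124/3] -> hit [85/3,124/3], descend [3, 4, 5, 10]
  N3 x:[41,59] y:[119/3,127/3] z:[92/3,112/3] -> miss, prune
  N4 x:[29,34] y:[113/3,41] z:[85/3,31] -> miss, prune
  N5 x:[28,36] y:[97/3,112/3] z:[121/3,124/3] -> miss, prune
  N10 x:[27,30] y:[85/3,91/3] z:[89/3,30] -> hit [89/3,30] leaf, test {P6@t=89/3}

order=[0, 3, 4, 5, 10]  |boxes|=5  |leaves|=1  hit=P6

== RESULT ==
[0, 3, 4, 5, 10]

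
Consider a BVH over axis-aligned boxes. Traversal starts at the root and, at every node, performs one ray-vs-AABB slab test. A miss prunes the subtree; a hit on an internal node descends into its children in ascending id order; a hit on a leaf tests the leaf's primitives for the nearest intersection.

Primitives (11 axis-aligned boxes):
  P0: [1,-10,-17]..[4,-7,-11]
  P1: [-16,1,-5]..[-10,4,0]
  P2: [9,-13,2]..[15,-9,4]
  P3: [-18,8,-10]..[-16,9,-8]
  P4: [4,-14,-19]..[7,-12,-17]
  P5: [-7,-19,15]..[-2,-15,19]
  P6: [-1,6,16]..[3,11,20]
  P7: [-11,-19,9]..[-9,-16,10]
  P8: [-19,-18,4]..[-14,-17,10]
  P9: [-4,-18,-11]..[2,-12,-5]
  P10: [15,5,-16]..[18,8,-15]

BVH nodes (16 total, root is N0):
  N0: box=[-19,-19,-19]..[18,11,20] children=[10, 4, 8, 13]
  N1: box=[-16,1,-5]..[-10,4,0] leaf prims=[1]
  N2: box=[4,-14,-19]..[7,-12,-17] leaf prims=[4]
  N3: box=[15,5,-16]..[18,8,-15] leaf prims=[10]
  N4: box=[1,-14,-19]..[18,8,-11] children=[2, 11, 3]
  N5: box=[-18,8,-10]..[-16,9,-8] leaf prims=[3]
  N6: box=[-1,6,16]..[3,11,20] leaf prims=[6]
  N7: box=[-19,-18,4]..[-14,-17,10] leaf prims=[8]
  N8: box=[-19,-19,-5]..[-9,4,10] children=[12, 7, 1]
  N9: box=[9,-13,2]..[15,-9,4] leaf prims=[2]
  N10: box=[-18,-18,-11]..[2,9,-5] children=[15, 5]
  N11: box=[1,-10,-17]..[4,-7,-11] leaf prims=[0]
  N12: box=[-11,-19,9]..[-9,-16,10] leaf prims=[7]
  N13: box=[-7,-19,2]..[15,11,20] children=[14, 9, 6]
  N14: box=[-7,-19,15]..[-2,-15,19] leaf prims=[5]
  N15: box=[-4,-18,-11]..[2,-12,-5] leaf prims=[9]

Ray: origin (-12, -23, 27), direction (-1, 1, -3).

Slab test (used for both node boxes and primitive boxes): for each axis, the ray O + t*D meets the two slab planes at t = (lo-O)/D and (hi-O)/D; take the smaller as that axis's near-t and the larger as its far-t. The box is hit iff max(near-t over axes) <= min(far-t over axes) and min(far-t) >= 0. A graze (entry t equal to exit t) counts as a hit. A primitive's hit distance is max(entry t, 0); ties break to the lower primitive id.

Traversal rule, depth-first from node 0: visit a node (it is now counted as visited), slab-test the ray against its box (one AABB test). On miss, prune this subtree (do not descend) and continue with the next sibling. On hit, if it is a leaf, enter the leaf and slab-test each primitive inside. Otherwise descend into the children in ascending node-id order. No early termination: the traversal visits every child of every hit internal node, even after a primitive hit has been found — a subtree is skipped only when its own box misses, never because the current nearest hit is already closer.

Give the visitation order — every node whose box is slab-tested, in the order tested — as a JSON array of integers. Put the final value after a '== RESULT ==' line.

Traverse from the root:
N0 x:[-30,7] y:[4,34] z:[7/3,46/3] -> hit [4,7], descend [4, 8, 10, 13]
  N4 x:[-30,-13] y:[9,31] z:[38/3,46/3] -> miss, prune
  N8 x:[-3,7] y:[4,27] z:[17/3,32/3] -> hit [17/3,7], descend [1, 7, 12]
    N1 x:[-2,4] y:[24,27] z:[9,32/3] -> miss, prune
    N7 x:[2,7] y:[5,6] z:[17/3,23/3] -> hit [17/3,6] leaf, test {P8@t=17/3}
    N12 x:[-3,-1] y:[4,7] z:[17/3,6] -> miss, prune
  N10 x:[-14,6] y:[5,32] z:[32/3,38/3] -> miss, prune
  N13 x:[-27,-5] y:[4,34] z:[7/3,25/3] -> miss, prune

Visited [0, 4, 8, 1, 7, 12, 10, 13]. Tests: 8 box, 1 leaf. Nearest: P8.

== RESULT ==
[0, 4, 8, 1, 7, 12, 10, 13]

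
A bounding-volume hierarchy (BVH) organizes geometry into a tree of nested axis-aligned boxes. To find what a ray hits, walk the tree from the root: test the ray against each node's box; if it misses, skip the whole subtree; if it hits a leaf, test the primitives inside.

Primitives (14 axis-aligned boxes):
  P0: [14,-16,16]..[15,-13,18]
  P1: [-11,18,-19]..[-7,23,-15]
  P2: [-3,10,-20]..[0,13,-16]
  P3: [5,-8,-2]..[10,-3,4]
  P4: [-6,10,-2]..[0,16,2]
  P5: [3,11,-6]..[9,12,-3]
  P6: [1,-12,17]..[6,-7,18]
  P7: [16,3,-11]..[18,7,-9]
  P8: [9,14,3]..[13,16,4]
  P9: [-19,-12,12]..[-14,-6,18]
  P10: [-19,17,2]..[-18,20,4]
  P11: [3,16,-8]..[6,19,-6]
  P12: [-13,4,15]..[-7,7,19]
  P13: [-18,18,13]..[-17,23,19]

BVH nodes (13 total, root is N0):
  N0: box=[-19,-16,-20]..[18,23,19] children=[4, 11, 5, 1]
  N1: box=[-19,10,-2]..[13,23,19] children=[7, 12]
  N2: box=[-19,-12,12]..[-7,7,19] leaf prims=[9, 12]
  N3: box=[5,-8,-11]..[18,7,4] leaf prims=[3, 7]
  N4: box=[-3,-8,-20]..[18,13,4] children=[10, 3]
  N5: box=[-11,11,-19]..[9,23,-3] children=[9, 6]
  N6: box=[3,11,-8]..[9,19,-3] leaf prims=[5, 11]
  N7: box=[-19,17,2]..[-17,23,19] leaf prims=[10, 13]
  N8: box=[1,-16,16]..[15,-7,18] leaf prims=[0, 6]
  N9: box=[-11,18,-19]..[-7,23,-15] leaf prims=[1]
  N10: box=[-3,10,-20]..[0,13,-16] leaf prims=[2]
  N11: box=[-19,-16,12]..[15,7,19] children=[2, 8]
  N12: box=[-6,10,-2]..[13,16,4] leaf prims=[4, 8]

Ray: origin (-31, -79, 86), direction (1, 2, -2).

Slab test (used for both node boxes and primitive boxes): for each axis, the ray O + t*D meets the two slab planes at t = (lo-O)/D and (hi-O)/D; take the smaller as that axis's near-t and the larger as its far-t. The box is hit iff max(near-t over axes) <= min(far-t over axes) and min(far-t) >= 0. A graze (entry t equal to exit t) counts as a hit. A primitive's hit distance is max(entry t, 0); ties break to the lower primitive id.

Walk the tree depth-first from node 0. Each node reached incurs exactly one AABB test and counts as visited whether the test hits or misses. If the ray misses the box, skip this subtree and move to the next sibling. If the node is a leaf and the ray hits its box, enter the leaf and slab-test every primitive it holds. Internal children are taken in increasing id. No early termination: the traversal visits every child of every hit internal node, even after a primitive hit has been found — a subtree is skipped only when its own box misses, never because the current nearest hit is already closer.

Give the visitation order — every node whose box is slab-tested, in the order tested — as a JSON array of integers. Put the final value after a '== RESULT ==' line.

Trace the traversal:
N0 x:[12,49] y:[63/2,51] z:[67/2,53] -> hit [67/2,49], descend [1, 4, 5, 11]
  N1 x:[12,44] y:[89/2,51] z:[67/2,44] -> miss, prune
  N4 x:[28,49] y:[71/2,46] z:[41,53] -> hit [41,46], descend [3, 10]
    N3 x:[36,49] y:[71/2,43] z:[41,97/2] -> hit [41,43] leaf, test {P3(miss), P7(miss)}
    N10 x:[28,31] y:[89/2,46] z:[51,53] -> miss, prune
  N5 x:[20,40] y:[45,51] z:[89/2,105/2] -> miss, prune
  N11 x:[12,46] y:[63/2,43] z:[67/2,37] -> hit [67/2,37], descend [2, 8]
    N2 x:[12,24] y:[67/2,43] z:[67/2,37] -> miss, prune
    N8 x:[32,46] y:[63/2,36] z:[34,35] -> hit [34,35] leaf, test {P0(miss), P6@t=34}

9 AABB tests over nodes [0, 1, 4, 3, 10, 5, 11, 2, 8]; 2 leaves entered; closest P6.

== RESULT ==
[0, 1, 4, 3, 10, 5, 11, 2, 8]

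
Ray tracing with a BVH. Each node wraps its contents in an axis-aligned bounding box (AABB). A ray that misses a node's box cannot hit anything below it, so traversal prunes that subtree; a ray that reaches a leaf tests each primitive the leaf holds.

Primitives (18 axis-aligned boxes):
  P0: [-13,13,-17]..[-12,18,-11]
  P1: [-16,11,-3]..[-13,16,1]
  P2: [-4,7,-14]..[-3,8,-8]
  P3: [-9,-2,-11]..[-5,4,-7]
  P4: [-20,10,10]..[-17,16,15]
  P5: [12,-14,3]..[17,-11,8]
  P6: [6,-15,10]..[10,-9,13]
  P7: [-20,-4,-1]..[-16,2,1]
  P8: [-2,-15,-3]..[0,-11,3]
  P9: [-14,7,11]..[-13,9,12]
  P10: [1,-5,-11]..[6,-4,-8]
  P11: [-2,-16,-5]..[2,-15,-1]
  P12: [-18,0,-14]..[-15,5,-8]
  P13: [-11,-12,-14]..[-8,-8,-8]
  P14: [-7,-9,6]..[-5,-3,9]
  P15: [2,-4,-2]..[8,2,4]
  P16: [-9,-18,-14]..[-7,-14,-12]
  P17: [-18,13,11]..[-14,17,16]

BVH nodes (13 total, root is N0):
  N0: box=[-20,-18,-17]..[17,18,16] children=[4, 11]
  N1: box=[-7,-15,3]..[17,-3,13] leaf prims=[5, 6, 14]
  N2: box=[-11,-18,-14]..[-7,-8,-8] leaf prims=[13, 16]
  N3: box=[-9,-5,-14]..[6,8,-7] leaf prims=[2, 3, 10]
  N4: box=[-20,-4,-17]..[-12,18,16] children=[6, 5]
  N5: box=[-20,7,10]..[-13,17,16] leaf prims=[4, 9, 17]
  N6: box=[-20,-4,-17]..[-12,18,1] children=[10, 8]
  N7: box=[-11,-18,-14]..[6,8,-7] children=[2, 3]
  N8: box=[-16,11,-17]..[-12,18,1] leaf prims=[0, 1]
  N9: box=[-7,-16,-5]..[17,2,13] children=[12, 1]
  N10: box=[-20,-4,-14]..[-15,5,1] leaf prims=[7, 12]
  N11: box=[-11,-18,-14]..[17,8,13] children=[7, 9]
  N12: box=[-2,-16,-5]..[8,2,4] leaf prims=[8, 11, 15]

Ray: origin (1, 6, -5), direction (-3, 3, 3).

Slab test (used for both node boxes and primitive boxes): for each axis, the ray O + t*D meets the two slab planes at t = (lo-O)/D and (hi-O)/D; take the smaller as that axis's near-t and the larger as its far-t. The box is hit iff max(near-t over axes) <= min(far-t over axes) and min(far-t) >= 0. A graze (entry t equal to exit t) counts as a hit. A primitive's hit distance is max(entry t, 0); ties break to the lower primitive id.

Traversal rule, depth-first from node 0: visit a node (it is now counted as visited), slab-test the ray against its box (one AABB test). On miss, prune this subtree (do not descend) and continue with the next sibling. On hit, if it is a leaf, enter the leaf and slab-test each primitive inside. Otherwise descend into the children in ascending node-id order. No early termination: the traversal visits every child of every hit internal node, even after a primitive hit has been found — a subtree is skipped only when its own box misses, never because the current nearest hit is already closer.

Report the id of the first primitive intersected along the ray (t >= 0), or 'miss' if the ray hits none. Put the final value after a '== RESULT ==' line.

Trace the traversal:
N0 x:[-16/3,7] y:[-8,4] z:[-4,7] -> hit [-4,4], descend [4, 11]
  N4 x:[13/3,7] y:[-10/3,4] z:[-4,7] -> miss, prune
  N11 x:[-16/3,4] y:[-8,2/3] z:[-3,6] -> hit [-3,2/3], descend [7, 9]
    N7 x:[-5/3,4] y:[-8,2/3] z:[-3,-2/3] -> miss, prune
    N9 x:[-16/3,8/3] y:[-22/3,-4/3] z:[0,6] -> miss, prune

5 AABB tests over nodes [0, 4, 11, 7, 9]; 0 leaves entered; closest miss.

== RESULT ==
miss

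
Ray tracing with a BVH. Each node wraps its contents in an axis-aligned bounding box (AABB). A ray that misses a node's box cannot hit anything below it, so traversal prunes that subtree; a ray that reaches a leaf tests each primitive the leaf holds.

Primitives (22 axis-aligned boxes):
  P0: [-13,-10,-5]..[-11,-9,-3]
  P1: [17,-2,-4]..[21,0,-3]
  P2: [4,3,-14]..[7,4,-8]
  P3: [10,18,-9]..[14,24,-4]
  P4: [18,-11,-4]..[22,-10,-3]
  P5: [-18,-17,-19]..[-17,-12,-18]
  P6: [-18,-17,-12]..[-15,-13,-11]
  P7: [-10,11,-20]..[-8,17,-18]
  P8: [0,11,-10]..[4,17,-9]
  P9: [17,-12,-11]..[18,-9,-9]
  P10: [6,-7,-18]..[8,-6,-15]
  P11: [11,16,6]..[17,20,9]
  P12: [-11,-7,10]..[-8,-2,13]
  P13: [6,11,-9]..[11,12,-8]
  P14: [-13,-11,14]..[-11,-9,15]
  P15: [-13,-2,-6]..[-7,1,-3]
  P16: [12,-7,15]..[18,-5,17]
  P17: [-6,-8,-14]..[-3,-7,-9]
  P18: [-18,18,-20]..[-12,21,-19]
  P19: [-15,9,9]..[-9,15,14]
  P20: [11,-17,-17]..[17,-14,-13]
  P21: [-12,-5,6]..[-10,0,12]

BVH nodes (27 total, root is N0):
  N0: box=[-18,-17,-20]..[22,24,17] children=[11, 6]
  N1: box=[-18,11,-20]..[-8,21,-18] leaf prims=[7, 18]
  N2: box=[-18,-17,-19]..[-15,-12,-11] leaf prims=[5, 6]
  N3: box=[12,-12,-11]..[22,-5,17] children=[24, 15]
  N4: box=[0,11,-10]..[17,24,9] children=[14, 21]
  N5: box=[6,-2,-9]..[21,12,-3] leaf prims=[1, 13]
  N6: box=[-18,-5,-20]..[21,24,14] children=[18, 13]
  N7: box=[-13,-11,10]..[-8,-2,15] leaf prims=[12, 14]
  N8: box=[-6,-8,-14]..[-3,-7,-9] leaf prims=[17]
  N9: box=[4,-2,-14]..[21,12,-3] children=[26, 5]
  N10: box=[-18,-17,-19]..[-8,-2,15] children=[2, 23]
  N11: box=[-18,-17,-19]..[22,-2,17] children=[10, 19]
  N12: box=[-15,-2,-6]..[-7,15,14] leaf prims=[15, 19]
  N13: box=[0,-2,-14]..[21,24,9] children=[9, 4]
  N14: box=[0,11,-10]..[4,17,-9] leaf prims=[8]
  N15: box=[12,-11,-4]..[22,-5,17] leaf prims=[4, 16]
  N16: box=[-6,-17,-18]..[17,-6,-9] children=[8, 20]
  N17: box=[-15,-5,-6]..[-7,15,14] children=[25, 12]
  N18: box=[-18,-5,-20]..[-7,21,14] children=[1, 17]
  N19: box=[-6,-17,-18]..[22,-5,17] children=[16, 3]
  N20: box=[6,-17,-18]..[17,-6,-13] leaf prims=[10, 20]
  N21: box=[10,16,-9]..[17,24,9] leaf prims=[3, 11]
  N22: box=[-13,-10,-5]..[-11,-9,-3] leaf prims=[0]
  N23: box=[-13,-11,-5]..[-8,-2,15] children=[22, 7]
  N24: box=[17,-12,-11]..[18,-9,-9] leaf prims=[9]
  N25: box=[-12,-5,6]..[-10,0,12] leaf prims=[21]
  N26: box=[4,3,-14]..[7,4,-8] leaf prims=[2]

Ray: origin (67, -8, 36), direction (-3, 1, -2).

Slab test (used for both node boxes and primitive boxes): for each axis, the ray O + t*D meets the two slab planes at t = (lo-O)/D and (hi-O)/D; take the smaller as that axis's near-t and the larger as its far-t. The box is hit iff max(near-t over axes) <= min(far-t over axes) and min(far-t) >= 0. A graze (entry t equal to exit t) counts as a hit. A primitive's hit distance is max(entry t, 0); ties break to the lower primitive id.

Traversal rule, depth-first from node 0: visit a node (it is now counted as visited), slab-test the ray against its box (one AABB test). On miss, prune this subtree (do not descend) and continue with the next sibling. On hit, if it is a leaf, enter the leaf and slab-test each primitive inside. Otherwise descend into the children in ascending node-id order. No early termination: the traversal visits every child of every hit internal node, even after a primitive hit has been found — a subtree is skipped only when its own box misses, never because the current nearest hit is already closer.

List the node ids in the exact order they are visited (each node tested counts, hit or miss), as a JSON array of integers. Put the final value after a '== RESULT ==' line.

Walk:
N0 x:[15,85/3] y:[-9,32] z:[19/2,28] -> hit [15,28], descend [6, 11]
  N6 x:[46/3,85/3] y:[3,32] z:[11,28] -> hit [46/3,28], descend [13, 18]
    N13 x:[46/3,67/3] y:[6,32] z:[27/2,25] -> hit [46/3,67/3], descend [4, 9]
      N4 x:[50/3,67/3] y:[19,32] z:[27/2,23] -> hit [19,67/3], descend [14, 21]
        N14 x:[21,67/3] y:[19,25] z:[45/2,23] -> miss, prune
        N21 x:[50/3,19] y:[24,32] z:[27/2,45/2] -> miss, prune
      N9 x:[46/3,21] y:[6,20] z:[39/2,25] -> hit [39/2,20], descend [5, 26]
        N5 x:[46/3,61/3] y:[6,20] z:[39/2,45/2] -> hit [39/2,20] leaf, test {P1(miss), P13(miss)}
        N26 x:[20,21] y:[11,12] z:[22,25] -> miss, prune
    N18 x:[74/3,85/3] y:[3,29] z:[11,28] -> hit [74/3,28], descend [1, 17]
      N1 x:[25,85/3] y:[19,29] z:[27,28] -> hit [27,28] leaf, test {P7(miss), P18@t=55/2}
      N17 x:[74/3,82/3] y:[3,23] z:[11,21] -> miss, prune
  N11 x:[15,85/3] y:[-9,6] z:[19/2,55/2] -> miss, prune

13 AABB tests over nodes [0, 6, 13, 4, 14, 21, 9, 5, 26, 18, 1, 17, 11]; 2 leaves entered; closest P18.

== RESULT ==
[0, 6, 13, 4, 14, 21, 9, 5, 26, 18, 1, 17, 11]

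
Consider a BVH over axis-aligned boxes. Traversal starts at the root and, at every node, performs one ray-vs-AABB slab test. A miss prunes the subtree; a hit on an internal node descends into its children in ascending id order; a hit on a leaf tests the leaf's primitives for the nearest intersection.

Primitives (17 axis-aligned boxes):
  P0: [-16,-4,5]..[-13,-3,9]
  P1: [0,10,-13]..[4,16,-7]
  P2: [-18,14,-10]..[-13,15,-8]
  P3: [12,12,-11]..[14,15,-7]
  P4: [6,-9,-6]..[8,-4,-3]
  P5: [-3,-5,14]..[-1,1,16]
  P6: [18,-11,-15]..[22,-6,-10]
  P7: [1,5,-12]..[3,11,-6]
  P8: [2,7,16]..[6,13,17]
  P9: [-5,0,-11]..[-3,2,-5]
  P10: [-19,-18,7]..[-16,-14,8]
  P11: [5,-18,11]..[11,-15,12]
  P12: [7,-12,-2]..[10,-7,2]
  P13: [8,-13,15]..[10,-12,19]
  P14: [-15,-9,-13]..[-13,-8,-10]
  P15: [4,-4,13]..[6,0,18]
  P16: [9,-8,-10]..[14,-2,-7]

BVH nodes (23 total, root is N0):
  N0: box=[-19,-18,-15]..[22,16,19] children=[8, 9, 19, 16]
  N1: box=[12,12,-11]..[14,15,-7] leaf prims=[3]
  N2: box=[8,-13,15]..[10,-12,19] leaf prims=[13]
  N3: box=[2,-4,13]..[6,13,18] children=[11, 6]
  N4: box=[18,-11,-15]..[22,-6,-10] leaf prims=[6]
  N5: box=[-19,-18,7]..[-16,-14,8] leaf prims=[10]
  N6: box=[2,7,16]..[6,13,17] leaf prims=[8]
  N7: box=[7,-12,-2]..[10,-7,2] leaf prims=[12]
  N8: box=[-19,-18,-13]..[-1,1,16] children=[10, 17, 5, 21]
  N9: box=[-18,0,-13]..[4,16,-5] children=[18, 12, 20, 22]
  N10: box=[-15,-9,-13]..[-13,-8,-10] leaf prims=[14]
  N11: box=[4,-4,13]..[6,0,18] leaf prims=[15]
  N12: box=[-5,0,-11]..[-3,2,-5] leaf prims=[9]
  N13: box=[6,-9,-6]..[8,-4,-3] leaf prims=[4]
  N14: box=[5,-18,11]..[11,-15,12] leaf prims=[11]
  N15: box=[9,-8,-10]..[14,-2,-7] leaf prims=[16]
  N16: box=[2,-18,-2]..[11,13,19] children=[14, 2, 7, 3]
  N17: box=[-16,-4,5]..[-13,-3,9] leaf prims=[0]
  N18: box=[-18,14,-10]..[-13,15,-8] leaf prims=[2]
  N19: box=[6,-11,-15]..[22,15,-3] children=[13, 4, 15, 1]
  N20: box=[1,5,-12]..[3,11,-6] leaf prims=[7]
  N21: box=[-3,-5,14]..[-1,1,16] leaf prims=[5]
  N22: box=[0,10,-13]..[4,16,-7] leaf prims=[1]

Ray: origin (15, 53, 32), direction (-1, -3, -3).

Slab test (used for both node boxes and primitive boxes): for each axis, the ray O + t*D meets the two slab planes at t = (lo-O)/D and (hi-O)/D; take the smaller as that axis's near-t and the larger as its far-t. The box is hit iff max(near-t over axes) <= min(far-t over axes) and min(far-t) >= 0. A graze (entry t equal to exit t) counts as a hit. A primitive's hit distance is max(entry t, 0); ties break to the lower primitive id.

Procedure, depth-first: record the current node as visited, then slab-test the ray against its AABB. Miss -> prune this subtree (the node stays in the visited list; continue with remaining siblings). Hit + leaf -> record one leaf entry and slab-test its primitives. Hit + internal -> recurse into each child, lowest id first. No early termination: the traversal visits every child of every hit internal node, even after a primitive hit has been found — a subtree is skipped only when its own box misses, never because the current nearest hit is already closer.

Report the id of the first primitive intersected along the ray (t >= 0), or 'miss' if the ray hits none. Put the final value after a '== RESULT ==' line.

Traverse from the root:
N0 x:[-7,34] y:[37/3,71/3] z:[13/3,47/3] -> hit [37/3,47/3], descend [8, 9, 16, 19]
  N8 x:[16,34] y:[52/3,71/3] z:[16/3,15] -> miss, prune
  N9 x:[11,33] y:[37/3,53/3] z:[37/3,15] -> hit [37/3,15], descend [12, 18, 20, 22]
    N12 x:[18,20] y:[17,53/3] z:[37/3,43/3] -> miss, prune
    N18 x:[28,33] y:[38/3,13] z:[40/3,14] -> miss, prune
    N20 x:[12,14] y:[14,16] z:[38/3,44/3] -> hit [14,14] leaf, test {P7@t=14}
    N22 x:[11,15] y:[37/3,43/3] z:[13,15] -> hit [13,43/3] leaf, test {P1@t=13}
  N16 x:[4,13] y:[40/3,71/3] z:[13/3,34/3] -> miss, prune
  N19 x:[-7,9] y:[38/3,64/3] z:[35/3,47/3] -> miss, prune

Visited [0, 8, 9, 12, 18, 20, 22, 16, 19]. Tests: 9 box, 2 leaf. Nearest: P1.

== RESULT ==
1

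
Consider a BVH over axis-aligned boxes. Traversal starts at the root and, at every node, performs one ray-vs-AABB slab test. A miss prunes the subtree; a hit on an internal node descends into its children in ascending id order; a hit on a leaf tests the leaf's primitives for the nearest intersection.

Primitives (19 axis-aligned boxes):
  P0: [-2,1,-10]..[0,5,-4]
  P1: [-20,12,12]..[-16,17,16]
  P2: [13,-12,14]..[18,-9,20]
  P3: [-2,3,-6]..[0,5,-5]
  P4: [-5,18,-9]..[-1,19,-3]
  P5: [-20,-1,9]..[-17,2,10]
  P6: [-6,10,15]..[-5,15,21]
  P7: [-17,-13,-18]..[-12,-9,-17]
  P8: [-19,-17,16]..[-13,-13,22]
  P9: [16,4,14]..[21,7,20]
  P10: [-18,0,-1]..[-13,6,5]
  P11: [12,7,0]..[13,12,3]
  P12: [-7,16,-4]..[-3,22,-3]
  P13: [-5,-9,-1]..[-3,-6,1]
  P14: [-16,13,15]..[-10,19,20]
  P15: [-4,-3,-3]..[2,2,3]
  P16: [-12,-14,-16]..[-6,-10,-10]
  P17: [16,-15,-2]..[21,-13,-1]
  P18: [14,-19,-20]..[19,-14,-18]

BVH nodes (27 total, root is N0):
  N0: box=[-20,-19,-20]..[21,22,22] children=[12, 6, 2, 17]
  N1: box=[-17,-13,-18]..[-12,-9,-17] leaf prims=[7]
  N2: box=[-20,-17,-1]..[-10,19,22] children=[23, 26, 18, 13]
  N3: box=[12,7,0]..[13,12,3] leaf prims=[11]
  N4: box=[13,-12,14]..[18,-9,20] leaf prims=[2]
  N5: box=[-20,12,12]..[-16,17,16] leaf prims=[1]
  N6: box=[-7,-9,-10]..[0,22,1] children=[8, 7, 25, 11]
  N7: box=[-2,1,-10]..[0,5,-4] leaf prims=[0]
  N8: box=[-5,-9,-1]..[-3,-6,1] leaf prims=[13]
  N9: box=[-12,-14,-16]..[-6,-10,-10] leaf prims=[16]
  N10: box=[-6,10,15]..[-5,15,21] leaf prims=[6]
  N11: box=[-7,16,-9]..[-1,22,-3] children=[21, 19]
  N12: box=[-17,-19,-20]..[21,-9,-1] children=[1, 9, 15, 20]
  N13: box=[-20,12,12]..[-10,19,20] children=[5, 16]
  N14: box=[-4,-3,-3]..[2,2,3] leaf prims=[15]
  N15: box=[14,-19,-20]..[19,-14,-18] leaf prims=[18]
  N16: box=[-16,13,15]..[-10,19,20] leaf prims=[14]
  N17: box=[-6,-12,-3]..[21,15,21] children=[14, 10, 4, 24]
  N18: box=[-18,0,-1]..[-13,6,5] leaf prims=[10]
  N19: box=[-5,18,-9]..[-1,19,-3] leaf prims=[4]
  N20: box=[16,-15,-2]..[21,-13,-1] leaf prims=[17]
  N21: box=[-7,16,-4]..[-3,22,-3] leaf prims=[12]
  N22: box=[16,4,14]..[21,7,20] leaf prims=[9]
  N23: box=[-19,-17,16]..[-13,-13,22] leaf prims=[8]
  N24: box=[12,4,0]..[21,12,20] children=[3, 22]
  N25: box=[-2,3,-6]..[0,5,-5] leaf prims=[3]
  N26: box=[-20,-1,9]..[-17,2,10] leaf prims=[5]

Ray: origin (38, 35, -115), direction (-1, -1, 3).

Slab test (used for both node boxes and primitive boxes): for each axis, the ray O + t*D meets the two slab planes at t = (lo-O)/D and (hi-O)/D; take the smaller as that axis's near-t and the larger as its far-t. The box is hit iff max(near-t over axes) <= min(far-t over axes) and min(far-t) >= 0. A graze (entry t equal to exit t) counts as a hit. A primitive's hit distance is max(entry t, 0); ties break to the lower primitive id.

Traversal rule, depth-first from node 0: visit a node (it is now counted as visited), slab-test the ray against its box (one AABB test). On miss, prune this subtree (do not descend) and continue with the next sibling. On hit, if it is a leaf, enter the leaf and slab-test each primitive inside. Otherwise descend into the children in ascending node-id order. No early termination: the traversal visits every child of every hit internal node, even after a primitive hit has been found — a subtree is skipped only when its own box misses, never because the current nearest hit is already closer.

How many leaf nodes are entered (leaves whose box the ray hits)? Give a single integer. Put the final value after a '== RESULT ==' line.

Walk:
N0 x:[17,58] y:[13,54] z:[95/3,137/3] -> hit [95/3,137/3], descend [2, 6, 12, 17]
  N2 x:[48,58] y:[16,52] z:[38,137/3] -> miss, prune
  N6 x:[38,45] y:[13,44] z:[35,116/3] -> hit [38,116/3], descend [7, 8, 11, 25]
    N7 x:[38,40] y:[30,34] z:[35,37] -> miss, prune
    N8 x:[41,43] y:[41,44] z:[38,116/3] -> miss, prune
    N11 x:[39,45] y:[13,19] z:[106/3,112/3] -> miss, prune
    N25 x:[38,40] y:[30,32] z:[109/3,110/3] -> miss, prune
  N12 x:[17,55] y:[44,54] z:[95/3,38] -> miss, prune
  N17 x:[17,44] y:[20,47] z:[112/3,136/3] -> hit [112/3,44], descend [4, 10, 14, 24]
    N4 x:[20,25] y:[44,47] z:[43,45] -> miss, prune
    N10 x:[43,44] y:[20,25] z:[130/3,136/3] -> miss, prune
    N14 x:[36,42] y:[33,38] z:[112/3,118/3] -> hit [112/3,38] leaf, test {P15@t=112/3}
    N24 x:[17,26] y:[23,31] z:[115/3,45] -> miss, prune

13 AABB tests over nodes [0, 2, 6, 7, 8, 11, 25, 12, 17, 4, 10, 14, 24]; 1 leaf entered; closest P15.

== RESULT ==
1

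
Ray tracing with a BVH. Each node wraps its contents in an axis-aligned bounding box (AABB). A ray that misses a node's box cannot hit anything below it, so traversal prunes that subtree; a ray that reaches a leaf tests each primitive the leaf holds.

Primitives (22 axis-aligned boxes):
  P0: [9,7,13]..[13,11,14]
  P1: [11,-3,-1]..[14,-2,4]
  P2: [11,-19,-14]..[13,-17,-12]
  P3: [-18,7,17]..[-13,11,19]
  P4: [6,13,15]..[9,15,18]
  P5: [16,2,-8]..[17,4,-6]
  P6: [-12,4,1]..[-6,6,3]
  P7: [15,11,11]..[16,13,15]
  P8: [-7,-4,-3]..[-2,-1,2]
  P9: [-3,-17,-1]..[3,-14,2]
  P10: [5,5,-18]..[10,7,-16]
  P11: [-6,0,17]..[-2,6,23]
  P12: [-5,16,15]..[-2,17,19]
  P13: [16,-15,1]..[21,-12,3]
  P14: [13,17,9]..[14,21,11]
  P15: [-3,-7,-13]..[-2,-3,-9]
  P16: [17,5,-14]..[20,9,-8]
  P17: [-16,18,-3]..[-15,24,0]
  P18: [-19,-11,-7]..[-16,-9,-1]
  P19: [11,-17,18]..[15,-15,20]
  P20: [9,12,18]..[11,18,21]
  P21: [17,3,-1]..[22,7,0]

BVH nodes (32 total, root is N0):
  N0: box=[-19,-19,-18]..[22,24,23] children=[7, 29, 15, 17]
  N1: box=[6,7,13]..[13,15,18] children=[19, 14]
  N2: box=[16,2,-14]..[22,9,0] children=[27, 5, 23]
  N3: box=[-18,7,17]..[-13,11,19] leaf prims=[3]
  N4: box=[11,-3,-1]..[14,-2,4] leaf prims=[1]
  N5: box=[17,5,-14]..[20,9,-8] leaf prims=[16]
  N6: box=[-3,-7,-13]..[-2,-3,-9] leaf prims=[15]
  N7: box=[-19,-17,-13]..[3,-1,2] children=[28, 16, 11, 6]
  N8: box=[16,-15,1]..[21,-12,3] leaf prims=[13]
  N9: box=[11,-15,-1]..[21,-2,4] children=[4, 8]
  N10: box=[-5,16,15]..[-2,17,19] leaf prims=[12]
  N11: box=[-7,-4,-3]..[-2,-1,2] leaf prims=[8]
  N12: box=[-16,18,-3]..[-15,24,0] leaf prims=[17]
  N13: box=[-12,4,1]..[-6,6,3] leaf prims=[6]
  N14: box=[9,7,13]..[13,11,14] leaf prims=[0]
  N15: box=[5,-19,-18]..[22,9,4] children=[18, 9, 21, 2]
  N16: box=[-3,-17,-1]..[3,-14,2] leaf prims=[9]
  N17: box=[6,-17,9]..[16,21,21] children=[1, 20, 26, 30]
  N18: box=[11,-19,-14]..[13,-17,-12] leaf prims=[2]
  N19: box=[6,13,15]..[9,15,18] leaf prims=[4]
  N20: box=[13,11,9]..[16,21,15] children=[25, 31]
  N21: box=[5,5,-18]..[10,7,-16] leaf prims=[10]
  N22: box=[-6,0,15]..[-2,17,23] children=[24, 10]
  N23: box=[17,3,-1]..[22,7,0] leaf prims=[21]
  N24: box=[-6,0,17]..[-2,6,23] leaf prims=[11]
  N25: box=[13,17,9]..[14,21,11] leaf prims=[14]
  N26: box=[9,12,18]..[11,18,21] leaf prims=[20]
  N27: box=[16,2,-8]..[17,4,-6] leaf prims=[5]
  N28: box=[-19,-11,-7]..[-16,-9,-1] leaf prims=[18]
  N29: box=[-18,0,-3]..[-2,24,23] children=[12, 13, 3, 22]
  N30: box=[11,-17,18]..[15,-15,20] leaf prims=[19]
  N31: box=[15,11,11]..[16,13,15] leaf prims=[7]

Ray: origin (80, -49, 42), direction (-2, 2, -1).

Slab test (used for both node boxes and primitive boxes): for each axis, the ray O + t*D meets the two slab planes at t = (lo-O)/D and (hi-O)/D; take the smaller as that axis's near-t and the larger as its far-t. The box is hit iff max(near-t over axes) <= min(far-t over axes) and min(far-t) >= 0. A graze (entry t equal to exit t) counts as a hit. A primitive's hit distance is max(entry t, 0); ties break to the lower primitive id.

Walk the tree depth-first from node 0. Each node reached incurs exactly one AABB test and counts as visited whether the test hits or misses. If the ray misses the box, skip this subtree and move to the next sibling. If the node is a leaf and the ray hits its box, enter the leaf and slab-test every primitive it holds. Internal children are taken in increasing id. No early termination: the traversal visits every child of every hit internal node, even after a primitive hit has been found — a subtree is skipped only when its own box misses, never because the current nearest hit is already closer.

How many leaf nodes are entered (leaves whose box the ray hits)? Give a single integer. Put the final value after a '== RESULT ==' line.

Walk:
N0 x:[29,99/2] y:[15,73/2] z:[19,60] -> hit [29,73/2], descend [7, 15, 17, 29]
  N7 x:[77/2,99/2] y:[16,24] z:[40,55] -> miss, prune
  N15 x:[29,75/2] y:[15,29] z:[38,60] -> miss, prune
  N17 x:[32,37] y:[16,35] z:[21,33] -> hit [32,33], descend [1, 20, 26, 30]
    N1 x:[67/2,37] y:[28,32] z:[24,29] -> miss, prune
    N20 x:[32,67/2] y:[30,35] z:[27,33] -> hit [32,33], descend [25, 31]
      N25 x:[33,67/2] y:[33,35] z:[31,33] -> hit [33,33] leaf, test {P14@t=33}
      N31 x:[32,65/2] y:[30,31] z:[27,31] -> miss, prune
    N26 x:[69/2,71/2] y:[61/2,67/2] z:[21,24] -> miss, prune
    N30 x:[65/2,69/2] y:[16,17] z:[22,24] -> miss, prune
  N29 x:[41,49] y:[49/2,73/2] z:[19,45] -> miss, prune

Summary -> nodes [0, 7, 15, 17, 1, 20, 25, 31, 26, 30, 29]; box-tests=11; leaf-entries=1; first=P14

== RESULT ==
1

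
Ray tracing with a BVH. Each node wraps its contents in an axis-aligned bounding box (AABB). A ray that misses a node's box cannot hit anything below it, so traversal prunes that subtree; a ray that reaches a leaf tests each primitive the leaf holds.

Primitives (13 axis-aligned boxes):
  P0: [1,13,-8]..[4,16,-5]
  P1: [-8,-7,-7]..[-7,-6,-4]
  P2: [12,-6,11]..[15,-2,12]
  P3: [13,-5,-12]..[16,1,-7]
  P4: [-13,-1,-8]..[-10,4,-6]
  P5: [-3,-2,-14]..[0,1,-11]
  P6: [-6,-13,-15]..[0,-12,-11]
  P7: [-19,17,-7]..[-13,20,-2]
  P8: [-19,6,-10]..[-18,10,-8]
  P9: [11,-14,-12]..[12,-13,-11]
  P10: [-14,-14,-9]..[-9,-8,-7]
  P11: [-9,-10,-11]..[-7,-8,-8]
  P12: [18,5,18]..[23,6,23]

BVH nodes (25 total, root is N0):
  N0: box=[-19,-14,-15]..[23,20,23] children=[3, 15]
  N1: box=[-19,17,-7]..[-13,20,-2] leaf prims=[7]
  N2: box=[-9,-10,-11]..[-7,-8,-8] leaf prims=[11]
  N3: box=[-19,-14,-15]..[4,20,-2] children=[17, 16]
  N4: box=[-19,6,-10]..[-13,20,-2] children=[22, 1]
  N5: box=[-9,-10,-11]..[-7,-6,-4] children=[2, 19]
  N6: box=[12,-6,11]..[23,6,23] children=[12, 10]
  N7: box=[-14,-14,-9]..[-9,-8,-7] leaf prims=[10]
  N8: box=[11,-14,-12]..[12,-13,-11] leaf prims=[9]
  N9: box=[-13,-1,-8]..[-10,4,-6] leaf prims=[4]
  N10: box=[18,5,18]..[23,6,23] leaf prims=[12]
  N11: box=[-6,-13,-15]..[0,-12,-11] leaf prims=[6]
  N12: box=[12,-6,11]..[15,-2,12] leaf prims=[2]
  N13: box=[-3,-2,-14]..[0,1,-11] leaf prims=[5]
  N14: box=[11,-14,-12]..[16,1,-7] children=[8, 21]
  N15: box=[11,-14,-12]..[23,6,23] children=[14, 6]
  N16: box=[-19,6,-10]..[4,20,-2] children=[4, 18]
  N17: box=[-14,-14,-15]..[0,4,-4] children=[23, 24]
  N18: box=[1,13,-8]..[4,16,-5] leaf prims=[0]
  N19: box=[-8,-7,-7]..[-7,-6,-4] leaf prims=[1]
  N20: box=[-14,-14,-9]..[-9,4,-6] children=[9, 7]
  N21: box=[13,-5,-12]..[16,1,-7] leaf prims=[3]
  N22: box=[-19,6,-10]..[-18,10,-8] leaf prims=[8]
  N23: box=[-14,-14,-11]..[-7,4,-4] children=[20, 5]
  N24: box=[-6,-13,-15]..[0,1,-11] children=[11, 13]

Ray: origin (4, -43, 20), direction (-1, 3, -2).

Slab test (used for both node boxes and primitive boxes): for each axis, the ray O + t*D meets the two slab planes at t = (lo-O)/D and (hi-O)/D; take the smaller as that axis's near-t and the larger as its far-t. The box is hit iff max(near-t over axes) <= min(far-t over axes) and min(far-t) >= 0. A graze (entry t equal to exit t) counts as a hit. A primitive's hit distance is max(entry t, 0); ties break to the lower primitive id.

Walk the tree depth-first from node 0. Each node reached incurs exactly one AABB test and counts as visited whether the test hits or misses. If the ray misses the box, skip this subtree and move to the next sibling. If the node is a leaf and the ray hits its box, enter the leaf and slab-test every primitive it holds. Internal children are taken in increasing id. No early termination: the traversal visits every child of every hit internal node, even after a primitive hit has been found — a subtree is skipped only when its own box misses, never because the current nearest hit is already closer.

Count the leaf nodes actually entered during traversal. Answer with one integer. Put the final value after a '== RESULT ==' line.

Walk:
N0 x:[-19,23] y:[29/3,21] z:[-3/2,35/2] -> hit [29/3,35/2], descend [3, 15]
  N3 x:[0,23] y:[29/3,21] z:[11,35/2] -> hit [11,35/2], descend [16, 17]
    N16 x:[0,23] y:[49/3,21] z:[11,15] -> miss, prune
    N17 x:[4,18] y:[29/3,47/3] z:[12,35/2] -> hit [12,47/3], descend [23, 24]
      N23 x:[11,18] y:[29/3,47/3] z:[12,31/2] -> hit [12,31/2], descend [5, 20]
        N5 x:[11,13] y:[11,37/3] z:[12,31/2] -> hit [12,37/3], descend [2, 19]
          N2 x:[11,13] y:[11,35/3] z:[14,31/2] -> miss, prune
          N19 x:[11,12] y:[12,37/3] z:[12,27/2] -> hit [12,12] leaf, test {P1@t=12}
        N20 x:[13,18] y:[29/3,47/3] z:[13,29/2] -> hit [13,29/2], descend [7, 9]
          N7 x:[13,18] y:[29/3,35/3] z:[27/2,29/2] -> miss, prune
          N9 x:[14,17] y:[14,47/3] z:[13,14] -> hit [14,14] leaf, test {P4@t=14}
      N24 x:[4,10] y:[10,44/3] z:[31/2,35/2] -> miss, prune
  N15 x:[-19,-7] y:[29/3,49/3] z:[-3/2,16] -> miss, prune

13 AABB tests over nodes [0, 3, 16, 17, 23, 5, 2, 19, 20, 7, 9, 24, 15]; 2 leaves entered; closest P1.

== RESULT ==
2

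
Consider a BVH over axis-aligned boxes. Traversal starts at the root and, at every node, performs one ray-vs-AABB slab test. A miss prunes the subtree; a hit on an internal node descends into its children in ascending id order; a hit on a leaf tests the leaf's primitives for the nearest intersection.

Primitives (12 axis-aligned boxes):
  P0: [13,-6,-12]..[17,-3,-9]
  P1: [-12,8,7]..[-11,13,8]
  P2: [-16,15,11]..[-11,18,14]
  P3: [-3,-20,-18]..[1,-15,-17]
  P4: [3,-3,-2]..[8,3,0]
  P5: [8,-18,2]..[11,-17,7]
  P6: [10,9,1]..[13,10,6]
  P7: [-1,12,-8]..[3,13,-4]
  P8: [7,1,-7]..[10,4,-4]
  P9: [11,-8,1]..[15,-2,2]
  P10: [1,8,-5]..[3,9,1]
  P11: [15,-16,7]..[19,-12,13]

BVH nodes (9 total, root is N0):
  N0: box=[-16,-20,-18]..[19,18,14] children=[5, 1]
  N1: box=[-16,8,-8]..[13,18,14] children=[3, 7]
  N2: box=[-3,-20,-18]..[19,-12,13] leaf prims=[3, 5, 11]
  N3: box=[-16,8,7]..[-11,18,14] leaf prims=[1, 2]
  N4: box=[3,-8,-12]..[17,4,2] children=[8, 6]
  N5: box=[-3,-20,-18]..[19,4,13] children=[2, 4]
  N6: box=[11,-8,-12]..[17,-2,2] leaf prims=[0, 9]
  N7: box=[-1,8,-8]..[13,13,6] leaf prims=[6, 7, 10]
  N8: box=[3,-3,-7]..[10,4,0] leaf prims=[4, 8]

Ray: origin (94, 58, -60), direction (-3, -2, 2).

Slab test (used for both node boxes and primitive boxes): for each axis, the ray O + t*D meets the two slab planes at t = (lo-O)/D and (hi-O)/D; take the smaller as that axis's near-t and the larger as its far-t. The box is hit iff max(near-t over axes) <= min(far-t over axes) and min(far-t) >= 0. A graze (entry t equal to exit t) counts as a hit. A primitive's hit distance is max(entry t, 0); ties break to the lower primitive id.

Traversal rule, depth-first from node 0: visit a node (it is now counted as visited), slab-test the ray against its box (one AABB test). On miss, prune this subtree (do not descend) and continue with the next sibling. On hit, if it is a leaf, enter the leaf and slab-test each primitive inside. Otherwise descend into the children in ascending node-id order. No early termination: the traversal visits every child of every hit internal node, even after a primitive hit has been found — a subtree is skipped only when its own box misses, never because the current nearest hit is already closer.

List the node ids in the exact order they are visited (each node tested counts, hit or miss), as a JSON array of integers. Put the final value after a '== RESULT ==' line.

Traverse from the root:
N0 x:[25,110/3] y:[20,39] z:[21,37] -> hit [25,110/3], descend [1, 5]
  N1 x:[27,110/3] y:[20,25] z:[26,37] -> miss, prune
  N5 x:[25,97/3] y:[27,39] z:[21,73/2] -> hit [27,97/3], descend [2, 4]
    N2 x:[25,97/3] y:[35,39] z:[21,73/2] -> miss, prune
    N4 x:[77/3,91/3] y:[27,33] z:[24,31] -> hit [27,91/3], descend [6, 8]
      N6 x:[77/3,83/3] y:[30,33] z:[24,31] -> miss, prune
      N8 x:[28,91/3] y:[27,61/2] z:[53/2,30] -> hit [28,30] leaf, test {P4@t=29, P8@t=28}

Visited [0, 1, 5, 2, 4, 6, 8]. Tests: 7 box, 1 leaf. Nearest: P8.

== RESULT ==
[0, 1, 5, 2, 4, 6, 8]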